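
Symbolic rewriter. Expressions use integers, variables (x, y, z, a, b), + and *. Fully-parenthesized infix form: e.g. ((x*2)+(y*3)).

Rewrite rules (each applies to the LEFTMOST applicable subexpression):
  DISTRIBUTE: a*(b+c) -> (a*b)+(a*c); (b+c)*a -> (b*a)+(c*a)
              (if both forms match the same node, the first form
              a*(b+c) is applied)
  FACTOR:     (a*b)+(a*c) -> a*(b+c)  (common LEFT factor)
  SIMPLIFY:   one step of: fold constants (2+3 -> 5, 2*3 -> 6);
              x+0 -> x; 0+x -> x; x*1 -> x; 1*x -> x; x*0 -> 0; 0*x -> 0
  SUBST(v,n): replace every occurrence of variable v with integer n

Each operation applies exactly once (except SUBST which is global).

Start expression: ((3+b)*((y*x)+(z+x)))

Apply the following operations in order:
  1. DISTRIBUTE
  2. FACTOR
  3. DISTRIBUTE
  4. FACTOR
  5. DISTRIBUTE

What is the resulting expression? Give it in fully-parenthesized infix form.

Answer: (((3+b)*(y*x))+((3+b)*(z+x)))

Derivation:
Start: ((3+b)*((y*x)+(z+x)))
Apply DISTRIBUTE at root (target: ((3+b)*((y*x)+(z+x)))): ((3+b)*((y*x)+(z+x))) -> (((3+b)*(y*x))+((3+b)*(z+x)))
Apply FACTOR at root (target: (((3+b)*(y*x))+((3+b)*(z+x)))): (((3+b)*(y*x))+((3+b)*(z+x))) -> ((3+b)*((y*x)+(z+x)))
Apply DISTRIBUTE at root (target: ((3+b)*((y*x)+(z+x)))): ((3+b)*((y*x)+(z+x))) -> (((3+b)*(y*x))+((3+b)*(z+x)))
Apply FACTOR at root (target: (((3+b)*(y*x))+((3+b)*(z+x)))): (((3+b)*(y*x))+((3+b)*(z+x))) -> ((3+b)*((y*x)+(z+x)))
Apply DISTRIBUTE at root (target: ((3+b)*((y*x)+(z+x)))): ((3+b)*((y*x)+(z+x))) -> (((3+b)*(y*x))+((3+b)*(z+x)))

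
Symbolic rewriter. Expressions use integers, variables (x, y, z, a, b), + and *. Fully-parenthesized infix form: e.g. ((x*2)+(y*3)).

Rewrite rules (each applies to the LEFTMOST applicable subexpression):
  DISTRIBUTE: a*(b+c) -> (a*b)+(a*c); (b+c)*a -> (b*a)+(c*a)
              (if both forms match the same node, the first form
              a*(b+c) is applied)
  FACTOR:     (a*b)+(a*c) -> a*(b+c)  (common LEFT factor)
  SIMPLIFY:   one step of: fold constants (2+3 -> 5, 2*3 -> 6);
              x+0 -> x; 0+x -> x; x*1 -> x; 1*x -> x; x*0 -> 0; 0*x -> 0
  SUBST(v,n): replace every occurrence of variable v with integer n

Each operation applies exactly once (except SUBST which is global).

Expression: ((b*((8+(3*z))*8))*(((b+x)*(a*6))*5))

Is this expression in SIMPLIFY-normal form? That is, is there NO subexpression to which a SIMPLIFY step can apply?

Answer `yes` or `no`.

Answer: yes

Derivation:
Expression: ((b*((8+(3*z))*8))*(((b+x)*(a*6))*5))
Scanning for simplifiable subexpressions (pre-order)...
  at root: ((b*((8+(3*z))*8))*(((b+x)*(a*6))*5)) (not simplifiable)
  at L: (b*((8+(3*z))*8)) (not simplifiable)
  at LR: ((8+(3*z))*8) (not simplifiable)
  at LRL: (8+(3*z)) (not simplifiable)
  at LRLR: (3*z) (not simplifiable)
  at R: (((b+x)*(a*6))*5) (not simplifiable)
  at RL: ((b+x)*(a*6)) (not simplifiable)
  at RLL: (b+x) (not simplifiable)
  at RLR: (a*6) (not simplifiable)
Result: no simplifiable subexpression found -> normal form.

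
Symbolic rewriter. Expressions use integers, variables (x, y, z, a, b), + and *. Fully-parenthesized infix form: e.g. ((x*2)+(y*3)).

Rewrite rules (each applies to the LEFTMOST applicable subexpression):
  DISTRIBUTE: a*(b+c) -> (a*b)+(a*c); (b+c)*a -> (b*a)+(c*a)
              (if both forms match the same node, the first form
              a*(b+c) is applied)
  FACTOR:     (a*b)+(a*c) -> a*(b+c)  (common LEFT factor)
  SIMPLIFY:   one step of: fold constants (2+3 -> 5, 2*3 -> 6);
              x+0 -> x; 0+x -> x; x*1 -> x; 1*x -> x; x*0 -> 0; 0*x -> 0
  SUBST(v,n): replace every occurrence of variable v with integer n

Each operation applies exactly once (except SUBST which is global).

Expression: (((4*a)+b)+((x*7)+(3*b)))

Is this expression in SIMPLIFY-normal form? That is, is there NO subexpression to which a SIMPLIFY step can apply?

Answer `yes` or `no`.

Answer: yes

Derivation:
Expression: (((4*a)+b)+((x*7)+(3*b)))
Scanning for simplifiable subexpressions (pre-order)...
  at root: (((4*a)+b)+((x*7)+(3*b))) (not simplifiable)
  at L: ((4*a)+b) (not simplifiable)
  at LL: (4*a) (not simplifiable)
  at R: ((x*7)+(3*b)) (not simplifiable)
  at RL: (x*7) (not simplifiable)
  at RR: (3*b) (not simplifiable)
Result: no simplifiable subexpression found -> normal form.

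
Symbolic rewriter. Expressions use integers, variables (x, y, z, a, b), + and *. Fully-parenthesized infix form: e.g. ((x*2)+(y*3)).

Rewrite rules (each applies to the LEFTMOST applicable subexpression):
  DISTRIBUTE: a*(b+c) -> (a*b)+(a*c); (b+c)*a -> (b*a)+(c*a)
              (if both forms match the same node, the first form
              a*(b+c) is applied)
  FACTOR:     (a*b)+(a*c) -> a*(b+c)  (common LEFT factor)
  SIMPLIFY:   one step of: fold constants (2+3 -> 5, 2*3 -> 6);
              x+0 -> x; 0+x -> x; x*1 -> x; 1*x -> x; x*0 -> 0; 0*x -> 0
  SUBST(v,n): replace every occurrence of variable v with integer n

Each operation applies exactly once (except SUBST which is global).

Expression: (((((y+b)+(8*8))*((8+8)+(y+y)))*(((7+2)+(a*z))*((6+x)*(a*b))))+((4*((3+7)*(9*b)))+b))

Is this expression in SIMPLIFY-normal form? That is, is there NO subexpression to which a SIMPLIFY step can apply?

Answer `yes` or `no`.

Expression: (((((y+b)+(8*8))*((8+8)+(y+y)))*(((7+2)+(a*z))*((6+x)*(a*b))))+((4*((3+7)*(9*b)))+b))
Scanning for simplifiable subexpressions (pre-order)...
  at root: (((((y+b)+(8*8))*((8+8)+(y+y)))*(((7+2)+(a*z))*((6+x)*(a*b))))+((4*((3+7)*(9*b)))+b)) (not simplifiable)
  at L: ((((y+b)+(8*8))*((8+8)+(y+y)))*(((7+2)+(a*z))*((6+x)*(a*b)))) (not simplifiable)
  at LL: (((y+b)+(8*8))*((8+8)+(y+y))) (not simplifiable)
  at LLL: ((y+b)+(8*8)) (not simplifiable)
  at LLLL: (y+b) (not simplifiable)
  at LLLR: (8*8) (SIMPLIFIABLE)
  at LLR: ((8+8)+(y+y)) (not simplifiable)
  at LLRL: (8+8) (SIMPLIFIABLE)
  at LLRR: (y+y) (not simplifiable)
  at LR: (((7+2)+(a*z))*((6+x)*(a*b))) (not simplifiable)
  at LRL: ((7+2)+(a*z)) (not simplifiable)
  at LRLL: (7+2) (SIMPLIFIABLE)
  at LRLR: (a*z) (not simplifiable)
  at LRR: ((6+x)*(a*b)) (not simplifiable)
  at LRRL: (6+x) (not simplifiable)
  at LRRR: (a*b) (not simplifiable)
  at R: ((4*((3+7)*(9*b)))+b) (not simplifiable)
  at RL: (4*((3+7)*(9*b))) (not simplifiable)
  at RLR: ((3+7)*(9*b)) (not simplifiable)
  at RLRL: (3+7) (SIMPLIFIABLE)
  at RLRR: (9*b) (not simplifiable)
Found simplifiable subexpr at path LLLR: (8*8)
One SIMPLIFY step would give: (((((y+b)+64)*((8+8)+(y+y)))*(((7+2)+(a*z))*((6+x)*(a*b))))+((4*((3+7)*(9*b)))+b))
-> NOT in normal form.

Answer: no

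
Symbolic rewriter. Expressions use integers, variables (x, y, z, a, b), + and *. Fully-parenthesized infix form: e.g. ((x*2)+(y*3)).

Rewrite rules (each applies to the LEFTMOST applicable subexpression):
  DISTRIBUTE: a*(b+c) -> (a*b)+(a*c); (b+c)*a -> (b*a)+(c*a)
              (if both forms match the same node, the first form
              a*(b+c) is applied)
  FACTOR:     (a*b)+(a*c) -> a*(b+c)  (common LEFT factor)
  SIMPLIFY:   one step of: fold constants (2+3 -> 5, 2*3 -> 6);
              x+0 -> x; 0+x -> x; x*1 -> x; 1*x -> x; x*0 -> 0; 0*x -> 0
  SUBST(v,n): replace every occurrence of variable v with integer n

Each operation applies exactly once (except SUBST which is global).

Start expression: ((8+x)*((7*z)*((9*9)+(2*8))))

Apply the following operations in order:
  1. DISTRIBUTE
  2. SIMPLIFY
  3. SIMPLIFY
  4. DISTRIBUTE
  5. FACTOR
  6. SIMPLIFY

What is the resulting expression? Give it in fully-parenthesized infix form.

Start: ((8+x)*((7*z)*((9*9)+(2*8))))
Apply DISTRIBUTE at root (target: ((8+x)*((7*z)*((9*9)+(2*8))))): ((8+x)*((7*z)*((9*9)+(2*8)))) -> ((8*((7*z)*((9*9)+(2*8))))+(x*((7*z)*((9*9)+(2*8)))))
Apply SIMPLIFY at LRRL (target: (9*9)): ((8*((7*z)*((9*9)+(2*8))))+(x*((7*z)*((9*9)+(2*8))))) -> ((8*((7*z)*(81+(2*8))))+(x*((7*z)*((9*9)+(2*8)))))
Apply SIMPLIFY at LRRR (target: (2*8)): ((8*((7*z)*(81+(2*8))))+(x*((7*z)*((9*9)+(2*8))))) -> ((8*((7*z)*(81+16)))+(x*((7*z)*((9*9)+(2*8)))))
Apply DISTRIBUTE at LR (target: ((7*z)*(81+16))): ((8*((7*z)*(81+16)))+(x*((7*z)*((9*9)+(2*8))))) -> ((8*(((7*z)*81)+((7*z)*16)))+(x*((7*z)*((9*9)+(2*8)))))
Apply FACTOR at LR (target: (((7*z)*81)+((7*z)*16))): ((8*(((7*z)*81)+((7*z)*16)))+(x*((7*z)*((9*9)+(2*8))))) -> ((8*((7*z)*(81+16)))+(x*((7*z)*((9*9)+(2*8)))))
Apply SIMPLIFY at LRR (target: (81+16)): ((8*((7*z)*(81+16)))+(x*((7*z)*((9*9)+(2*8))))) -> ((8*((7*z)*97))+(x*((7*z)*((9*9)+(2*8)))))

Answer: ((8*((7*z)*97))+(x*((7*z)*((9*9)+(2*8)))))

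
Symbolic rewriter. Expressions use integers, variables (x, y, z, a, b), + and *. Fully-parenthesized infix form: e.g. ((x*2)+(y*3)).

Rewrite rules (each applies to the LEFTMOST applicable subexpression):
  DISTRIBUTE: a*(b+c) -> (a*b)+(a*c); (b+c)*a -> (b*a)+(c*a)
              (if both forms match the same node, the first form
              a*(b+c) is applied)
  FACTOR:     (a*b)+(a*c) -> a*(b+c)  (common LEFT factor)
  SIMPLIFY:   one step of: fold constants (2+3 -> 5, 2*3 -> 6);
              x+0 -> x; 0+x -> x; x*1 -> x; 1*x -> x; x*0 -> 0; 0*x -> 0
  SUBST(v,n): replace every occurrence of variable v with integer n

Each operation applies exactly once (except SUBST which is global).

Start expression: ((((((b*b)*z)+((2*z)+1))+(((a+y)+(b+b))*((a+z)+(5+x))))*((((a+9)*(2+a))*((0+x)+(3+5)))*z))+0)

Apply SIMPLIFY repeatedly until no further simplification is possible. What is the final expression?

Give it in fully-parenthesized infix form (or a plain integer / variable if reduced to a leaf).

Answer: (((((b*b)*z)+((2*z)+1))+(((a+y)+(b+b))*((a+z)+(5+x))))*((((a+9)*(2+a))*(x+8))*z))

Derivation:
Start: ((((((b*b)*z)+((2*z)+1))+(((a+y)+(b+b))*((a+z)+(5+x))))*((((a+9)*(2+a))*((0+x)+(3+5)))*z))+0)
Step 1: at root: ((((((b*b)*z)+((2*z)+1))+(((a+y)+(b+b))*((a+z)+(5+x))))*((((a+9)*(2+a))*((0+x)+(3+5)))*z))+0) -> (((((b*b)*z)+((2*z)+1))+(((a+y)+(b+b))*((a+z)+(5+x))))*((((a+9)*(2+a))*((0+x)+(3+5)))*z)); overall: ((((((b*b)*z)+((2*z)+1))+(((a+y)+(b+b))*((a+z)+(5+x))))*((((a+9)*(2+a))*((0+x)+(3+5)))*z))+0) -> (((((b*b)*z)+((2*z)+1))+(((a+y)+(b+b))*((a+z)+(5+x))))*((((a+9)*(2+a))*((0+x)+(3+5)))*z))
Step 2: at RLRL: (0+x) -> x; overall: (((((b*b)*z)+((2*z)+1))+(((a+y)+(b+b))*((a+z)+(5+x))))*((((a+9)*(2+a))*((0+x)+(3+5)))*z)) -> (((((b*b)*z)+((2*z)+1))+(((a+y)+(b+b))*((a+z)+(5+x))))*((((a+9)*(2+a))*(x+(3+5)))*z))
Step 3: at RLRR: (3+5) -> 8; overall: (((((b*b)*z)+((2*z)+1))+(((a+y)+(b+b))*((a+z)+(5+x))))*((((a+9)*(2+a))*(x+(3+5)))*z)) -> (((((b*b)*z)+((2*z)+1))+(((a+y)+(b+b))*((a+z)+(5+x))))*((((a+9)*(2+a))*(x+8))*z))
Fixed point: (((((b*b)*z)+((2*z)+1))+(((a+y)+(b+b))*((a+z)+(5+x))))*((((a+9)*(2+a))*(x+8))*z))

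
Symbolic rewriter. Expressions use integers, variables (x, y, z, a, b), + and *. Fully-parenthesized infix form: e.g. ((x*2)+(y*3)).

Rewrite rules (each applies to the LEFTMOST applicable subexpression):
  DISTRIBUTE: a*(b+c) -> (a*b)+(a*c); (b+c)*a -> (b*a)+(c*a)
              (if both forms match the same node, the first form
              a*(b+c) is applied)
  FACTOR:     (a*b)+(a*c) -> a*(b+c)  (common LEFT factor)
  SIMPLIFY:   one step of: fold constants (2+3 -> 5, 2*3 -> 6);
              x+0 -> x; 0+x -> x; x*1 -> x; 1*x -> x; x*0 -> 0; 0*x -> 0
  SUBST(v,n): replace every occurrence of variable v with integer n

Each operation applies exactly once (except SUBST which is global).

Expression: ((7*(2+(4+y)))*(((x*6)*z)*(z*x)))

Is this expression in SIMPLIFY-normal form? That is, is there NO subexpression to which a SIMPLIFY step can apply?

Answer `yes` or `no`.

Expression: ((7*(2+(4+y)))*(((x*6)*z)*(z*x)))
Scanning for simplifiable subexpressions (pre-order)...
  at root: ((7*(2+(4+y)))*(((x*6)*z)*(z*x))) (not simplifiable)
  at L: (7*(2+(4+y))) (not simplifiable)
  at LR: (2+(4+y)) (not simplifiable)
  at LRR: (4+y) (not simplifiable)
  at R: (((x*6)*z)*(z*x)) (not simplifiable)
  at RL: ((x*6)*z) (not simplifiable)
  at RLL: (x*6) (not simplifiable)
  at RR: (z*x) (not simplifiable)
Result: no simplifiable subexpression found -> normal form.

Answer: yes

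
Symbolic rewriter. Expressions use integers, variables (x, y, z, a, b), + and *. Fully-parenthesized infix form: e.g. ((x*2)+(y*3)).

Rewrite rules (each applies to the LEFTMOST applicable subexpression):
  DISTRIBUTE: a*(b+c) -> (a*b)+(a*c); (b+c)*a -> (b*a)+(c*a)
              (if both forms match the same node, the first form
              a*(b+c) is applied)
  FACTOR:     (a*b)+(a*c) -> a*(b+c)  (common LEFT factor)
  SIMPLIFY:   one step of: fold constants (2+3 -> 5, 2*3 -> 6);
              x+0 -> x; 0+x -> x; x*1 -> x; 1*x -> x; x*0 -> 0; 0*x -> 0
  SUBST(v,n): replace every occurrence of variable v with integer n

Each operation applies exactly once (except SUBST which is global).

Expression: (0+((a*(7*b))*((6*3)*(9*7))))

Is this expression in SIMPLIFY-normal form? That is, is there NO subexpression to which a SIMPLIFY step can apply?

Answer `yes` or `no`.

Expression: (0+((a*(7*b))*((6*3)*(9*7))))
Scanning for simplifiable subexpressions (pre-order)...
  at root: (0+((a*(7*b))*((6*3)*(9*7)))) (SIMPLIFIABLE)
  at R: ((a*(7*b))*((6*3)*(9*7))) (not simplifiable)
  at RL: (a*(7*b)) (not simplifiable)
  at RLR: (7*b) (not simplifiable)
  at RR: ((6*3)*(9*7)) (not simplifiable)
  at RRL: (6*3) (SIMPLIFIABLE)
  at RRR: (9*7) (SIMPLIFIABLE)
Found simplifiable subexpr at path root: (0+((a*(7*b))*((6*3)*(9*7))))
One SIMPLIFY step would give: ((a*(7*b))*((6*3)*(9*7)))
-> NOT in normal form.

Answer: no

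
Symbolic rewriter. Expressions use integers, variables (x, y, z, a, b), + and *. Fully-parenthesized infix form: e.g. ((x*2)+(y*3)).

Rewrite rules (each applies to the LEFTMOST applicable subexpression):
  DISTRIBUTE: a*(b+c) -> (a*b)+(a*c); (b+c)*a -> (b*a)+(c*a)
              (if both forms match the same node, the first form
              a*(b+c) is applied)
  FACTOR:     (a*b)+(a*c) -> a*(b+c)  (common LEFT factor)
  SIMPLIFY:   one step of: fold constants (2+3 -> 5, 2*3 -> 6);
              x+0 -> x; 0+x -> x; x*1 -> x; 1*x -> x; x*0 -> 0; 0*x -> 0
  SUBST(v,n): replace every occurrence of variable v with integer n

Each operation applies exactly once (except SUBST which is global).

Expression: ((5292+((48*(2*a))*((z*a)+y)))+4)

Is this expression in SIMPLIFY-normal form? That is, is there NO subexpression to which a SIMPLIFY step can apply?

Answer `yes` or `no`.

Answer: yes

Derivation:
Expression: ((5292+((48*(2*a))*((z*a)+y)))+4)
Scanning for simplifiable subexpressions (pre-order)...
  at root: ((5292+((48*(2*a))*((z*a)+y)))+4) (not simplifiable)
  at L: (5292+((48*(2*a))*((z*a)+y))) (not simplifiable)
  at LR: ((48*(2*a))*((z*a)+y)) (not simplifiable)
  at LRL: (48*(2*a)) (not simplifiable)
  at LRLR: (2*a) (not simplifiable)
  at LRR: ((z*a)+y) (not simplifiable)
  at LRRL: (z*a) (not simplifiable)
Result: no simplifiable subexpression found -> normal form.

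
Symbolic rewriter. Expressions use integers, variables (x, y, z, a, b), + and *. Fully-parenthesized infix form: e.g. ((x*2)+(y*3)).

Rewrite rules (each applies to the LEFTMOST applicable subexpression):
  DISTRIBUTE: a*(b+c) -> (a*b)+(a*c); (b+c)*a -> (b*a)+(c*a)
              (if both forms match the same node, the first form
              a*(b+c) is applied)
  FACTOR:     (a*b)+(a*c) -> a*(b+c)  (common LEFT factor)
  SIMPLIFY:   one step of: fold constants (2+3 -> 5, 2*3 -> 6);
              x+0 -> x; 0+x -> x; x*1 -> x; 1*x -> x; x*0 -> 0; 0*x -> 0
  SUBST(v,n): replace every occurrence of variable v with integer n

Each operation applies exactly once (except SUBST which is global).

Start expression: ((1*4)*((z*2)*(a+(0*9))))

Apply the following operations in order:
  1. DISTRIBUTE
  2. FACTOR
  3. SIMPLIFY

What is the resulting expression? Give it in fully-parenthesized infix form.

Start: ((1*4)*((z*2)*(a+(0*9))))
Apply DISTRIBUTE at R (target: ((z*2)*(a+(0*9)))): ((1*4)*((z*2)*(a+(0*9)))) -> ((1*4)*(((z*2)*a)+((z*2)*(0*9))))
Apply FACTOR at R (target: (((z*2)*a)+((z*2)*(0*9)))): ((1*4)*(((z*2)*a)+((z*2)*(0*9)))) -> ((1*4)*((z*2)*(a+(0*9))))
Apply SIMPLIFY at L (target: (1*4)): ((1*4)*((z*2)*(a+(0*9)))) -> (4*((z*2)*(a+(0*9))))

Answer: (4*((z*2)*(a+(0*9))))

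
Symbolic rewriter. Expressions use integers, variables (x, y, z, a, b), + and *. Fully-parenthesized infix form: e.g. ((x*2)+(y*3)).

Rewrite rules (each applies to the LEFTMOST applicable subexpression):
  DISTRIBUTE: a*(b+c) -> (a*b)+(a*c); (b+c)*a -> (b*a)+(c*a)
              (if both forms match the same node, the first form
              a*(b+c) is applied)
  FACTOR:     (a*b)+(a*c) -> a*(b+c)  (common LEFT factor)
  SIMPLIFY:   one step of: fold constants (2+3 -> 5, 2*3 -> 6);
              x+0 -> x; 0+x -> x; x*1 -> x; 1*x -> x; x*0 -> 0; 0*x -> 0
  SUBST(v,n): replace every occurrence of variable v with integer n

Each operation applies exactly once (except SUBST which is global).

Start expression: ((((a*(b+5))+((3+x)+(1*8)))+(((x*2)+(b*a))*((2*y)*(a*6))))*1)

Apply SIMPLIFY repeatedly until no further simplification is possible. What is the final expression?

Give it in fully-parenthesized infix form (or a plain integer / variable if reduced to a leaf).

Answer: (((a*(b+5))+((3+x)+8))+(((x*2)+(b*a))*((2*y)*(a*6))))

Derivation:
Start: ((((a*(b+5))+((3+x)+(1*8)))+(((x*2)+(b*a))*((2*y)*(a*6))))*1)
Step 1: at root: ((((a*(b+5))+((3+x)+(1*8)))+(((x*2)+(b*a))*((2*y)*(a*6))))*1) -> (((a*(b+5))+((3+x)+(1*8)))+(((x*2)+(b*a))*((2*y)*(a*6)))); overall: ((((a*(b+5))+((3+x)+(1*8)))+(((x*2)+(b*a))*((2*y)*(a*6))))*1) -> (((a*(b+5))+((3+x)+(1*8)))+(((x*2)+(b*a))*((2*y)*(a*6))))
Step 2: at LRR: (1*8) -> 8; overall: (((a*(b+5))+((3+x)+(1*8)))+(((x*2)+(b*a))*((2*y)*(a*6)))) -> (((a*(b+5))+((3+x)+8))+(((x*2)+(b*a))*((2*y)*(a*6))))
Fixed point: (((a*(b+5))+((3+x)+8))+(((x*2)+(b*a))*((2*y)*(a*6))))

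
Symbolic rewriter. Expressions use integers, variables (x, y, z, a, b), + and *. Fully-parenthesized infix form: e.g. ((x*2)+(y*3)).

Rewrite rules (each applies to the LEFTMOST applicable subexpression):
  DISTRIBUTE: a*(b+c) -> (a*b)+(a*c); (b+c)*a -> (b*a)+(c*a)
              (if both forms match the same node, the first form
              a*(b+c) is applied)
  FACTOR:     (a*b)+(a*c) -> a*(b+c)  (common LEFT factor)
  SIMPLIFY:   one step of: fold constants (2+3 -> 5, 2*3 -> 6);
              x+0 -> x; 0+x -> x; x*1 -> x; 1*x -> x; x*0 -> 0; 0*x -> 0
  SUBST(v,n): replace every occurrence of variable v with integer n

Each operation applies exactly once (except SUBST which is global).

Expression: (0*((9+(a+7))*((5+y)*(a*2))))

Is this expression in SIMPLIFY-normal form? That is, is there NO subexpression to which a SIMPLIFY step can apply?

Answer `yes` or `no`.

Expression: (0*((9+(a+7))*((5+y)*(a*2))))
Scanning for simplifiable subexpressions (pre-order)...
  at root: (0*((9+(a+7))*((5+y)*(a*2)))) (SIMPLIFIABLE)
  at R: ((9+(a+7))*((5+y)*(a*2))) (not simplifiable)
  at RL: (9+(a+7)) (not simplifiable)
  at RLR: (a+7) (not simplifiable)
  at RR: ((5+y)*(a*2)) (not simplifiable)
  at RRL: (5+y) (not simplifiable)
  at RRR: (a*2) (not simplifiable)
Found simplifiable subexpr at path root: (0*((9+(a+7))*((5+y)*(a*2))))
One SIMPLIFY step would give: 0
-> NOT in normal form.

Answer: no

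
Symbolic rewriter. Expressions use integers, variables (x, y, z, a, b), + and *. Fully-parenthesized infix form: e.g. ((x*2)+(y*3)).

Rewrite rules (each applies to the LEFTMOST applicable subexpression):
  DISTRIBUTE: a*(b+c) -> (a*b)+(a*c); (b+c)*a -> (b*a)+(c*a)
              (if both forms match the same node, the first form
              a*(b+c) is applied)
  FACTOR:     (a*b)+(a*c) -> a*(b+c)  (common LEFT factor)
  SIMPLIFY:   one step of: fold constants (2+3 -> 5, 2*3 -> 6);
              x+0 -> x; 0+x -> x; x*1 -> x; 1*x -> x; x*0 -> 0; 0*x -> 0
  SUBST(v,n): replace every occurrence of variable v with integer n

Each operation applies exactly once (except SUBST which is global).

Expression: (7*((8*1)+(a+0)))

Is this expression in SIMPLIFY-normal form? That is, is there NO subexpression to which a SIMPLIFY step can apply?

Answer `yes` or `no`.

Answer: no

Derivation:
Expression: (7*((8*1)+(a+0)))
Scanning for simplifiable subexpressions (pre-order)...
  at root: (7*((8*1)+(a+0))) (not simplifiable)
  at R: ((8*1)+(a+0)) (not simplifiable)
  at RL: (8*1) (SIMPLIFIABLE)
  at RR: (a+0) (SIMPLIFIABLE)
Found simplifiable subexpr at path RL: (8*1)
One SIMPLIFY step would give: (7*(8+(a+0)))
-> NOT in normal form.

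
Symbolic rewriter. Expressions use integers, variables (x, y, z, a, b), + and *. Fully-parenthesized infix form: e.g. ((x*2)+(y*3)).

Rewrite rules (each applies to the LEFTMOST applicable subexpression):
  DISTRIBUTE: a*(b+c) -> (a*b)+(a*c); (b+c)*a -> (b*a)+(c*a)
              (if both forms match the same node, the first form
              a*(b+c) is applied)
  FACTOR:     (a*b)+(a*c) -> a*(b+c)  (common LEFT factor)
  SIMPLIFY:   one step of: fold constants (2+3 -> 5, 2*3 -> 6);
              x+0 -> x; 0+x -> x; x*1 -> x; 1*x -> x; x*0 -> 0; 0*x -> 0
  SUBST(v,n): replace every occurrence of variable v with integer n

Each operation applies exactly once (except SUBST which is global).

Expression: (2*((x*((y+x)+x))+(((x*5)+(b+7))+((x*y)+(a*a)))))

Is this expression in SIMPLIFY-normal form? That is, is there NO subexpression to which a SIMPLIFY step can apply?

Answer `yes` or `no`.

Expression: (2*((x*((y+x)+x))+(((x*5)+(b+7))+((x*y)+(a*a)))))
Scanning for simplifiable subexpressions (pre-order)...
  at root: (2*((x*((y+x)+x))+(((x*5)+(b+7))+((x*y)+(a*a))))) (not simplifiable)
  at R: ((x*((y+x)+x))+(((x*5)+(b+7))+((x*y)+(a*a)))) (not simplifiable)
  at RL: (x*((y+x)+x)) (not simplifiable)
  at RLR: ((y+x)+x) (not simplifiable)
  at RLRL: (y+x) (not simplifiable)
  at RR: (((x*5)+(b+7))+((x*y)+(a*a))) (not simplifiable)
  at RRL: ((x*5)+(b+7)) (not simplifiable)
  at RRLL: (x*5) (not simplifiable)
  at RRLR: (b+7) (not simplifiable)
  at RRR: ((x*y)+(a*a)) (not simplifiable)
  at RRRL: (x*y) (not simplifiable)
  at RRRR: (a*a) (not simplifiable)
Result: no simplifiable subexpression found -> normal form.

Answer: yes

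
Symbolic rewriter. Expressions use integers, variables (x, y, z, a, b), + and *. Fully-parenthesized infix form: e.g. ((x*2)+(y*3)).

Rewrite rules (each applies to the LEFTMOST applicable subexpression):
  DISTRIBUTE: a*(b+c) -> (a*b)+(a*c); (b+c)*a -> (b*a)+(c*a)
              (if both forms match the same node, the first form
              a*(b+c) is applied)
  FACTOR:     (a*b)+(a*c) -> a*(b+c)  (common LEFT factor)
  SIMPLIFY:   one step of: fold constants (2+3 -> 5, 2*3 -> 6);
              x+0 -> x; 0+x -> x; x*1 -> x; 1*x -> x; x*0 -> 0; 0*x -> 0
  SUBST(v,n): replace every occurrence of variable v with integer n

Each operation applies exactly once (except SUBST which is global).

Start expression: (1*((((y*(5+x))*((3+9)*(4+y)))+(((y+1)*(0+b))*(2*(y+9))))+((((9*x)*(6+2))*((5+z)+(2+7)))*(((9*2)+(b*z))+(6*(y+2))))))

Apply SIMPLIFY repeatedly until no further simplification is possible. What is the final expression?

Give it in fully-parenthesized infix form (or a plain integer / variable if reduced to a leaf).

Start: (1*((((y*(5+x))*((3+9)*(4+y)))+(((y+1)*(0+b))*(2*(y+9))))+((((9*x)*(6+2))*((5+z)+(2+7)))*(((9*2)+(b*z))+(6*(y+2))))))
Step 1: at root: (1*((((y*(5+x))*((3+9)*(4+y)))+(((y+1)*(0+b))*(2*(y+9))))+((((9*x)*(6+2))*((5+z)+(2+7)))*(((9*2)+(b*z))+(6*(y+2)))))) -> ((((y*(5+x))*((3+9)*(4+y)))+(((y+1)*(0+b))*(2*(y+9))))+((((9*x)*(6+2))*((5+z)+(2+7)))*(((9*2)+(b*z))+(6*(y+2))))); overall: (1*((((y*(5+x))*((3+9)*(4+y)))+(((y+1)*(0+b))*(2*(y+9))))+((((9*x)*(6+2))*((5+z)+(2+7)))*(((9*2)+(b*z))+(6*(y+2)))))) -> ((((y*(5+x))*((3+9)*(4+y)))+(((y+1)*(0+b))*(2*(y+9))))+((((9*x)*(6+2))*((5+z)+(2+7)))*(((9*2)+(b*z))+(6*(y+2)))))
Step 2: at LLRL: (3+9) -> 12; overall: ((((y*(5+x))*((3+9)*(4+y)))+(((y+1)*(0+b))*(2*(y+9))))+((((9*x)*(6+2))*((5+z)+(2+7)))*(((9*2)+(b*z))+(6*(y+2))))) -> ((((y*(5+x))*(12*(4+y)))+(((y+1)*(0+b))*(2*(y+9))))+((((9*x)*(6+2))*((5+z)+(2+7)))*(((9*2)+(b*z))+(6*(y+2)))))
Step 3: at LRLR: (0+b) -> b; overall: ((((y*(5+x))*(12*(4+y)))+(((y+1)*(0+b))*(2*(y+9))))+((((9*x)*(6+2))*((5+z)+(2+7)))*(((9*2)+(b*z))+(6*(y+2))))) -> ((((y*(5+x))*(12*(4+y)))+(((y+1)*b)*(2*(y+9))))+((((9*x)*(6+2))*((5+z)+(2+7)))*(((9*2)+(b*z))+(6*(y+2)))))
Step 4: at RLLR: (6+2) -> 8; overall: ((((y*(5+x))*(12*(4+y)))+(((y+1)*b)*(2*(y+9))))+((((9*x)*(6+2))*((5+z)+(2+7)))*(((9*2)+(b*z))+(6*(y+2))))) -> ((((y*(5+x))*(12*(4+y)))+(((y+1)*b)*(2*(y+9))))+((((9*x)*8)*((5+z)+(2+7)))*(((9*2)+(b*z))+(6*(y+2)))))
Step 5: at RLRR: (2+7) -> 9; overall: ((((y*(5+x))*(12*(4+y)))+(((y+1)*b)*(2*(y+9))))+((((9*x)*8)*((5+z)+(2+7)))*(((9*2)+(b*z))+(6*(y+2))))) -> ((((y*(5+x))*(12*(4+y)))+(((y+1)*b)*(2*(y+9))))+((((9*x)*8)*((5+z)+9))*(((9*2)+(b*z))+(6*(y+2)))))
Step 6: at RRLL: (9*2) -> 18; overall: ((((y*(5+x))*(12*(4+y)))+(((y+1)*b)*(2*(y+9))))+((((9*x)*8)*((5+z)+9))*(((9*2)+(b*z))+(6*(y+2))))) -> ((((y*(5+x))*(12*(4+y)))+(((y+1)*b)*(2*(y+9))))+((((9*x)*8)*((5+z)+9))*((18+(b*z))+(6*(y+2)))))
Fixed point: ((((y*(5+x))*(12*(4+y)))+(((y+1)*b)*(2*(y+9))))+((((9*x)*8)*((5+z)+9))*((18+(b*z))+(6*(y+2)))))

Answer: ((((y*(5+x))*(12*(4+y)))+(((y+1)*b)*(2*(y+9))))+((((9*x)*8)*((5+z)+9))*((18+(b*z))+(6*(y+2)))))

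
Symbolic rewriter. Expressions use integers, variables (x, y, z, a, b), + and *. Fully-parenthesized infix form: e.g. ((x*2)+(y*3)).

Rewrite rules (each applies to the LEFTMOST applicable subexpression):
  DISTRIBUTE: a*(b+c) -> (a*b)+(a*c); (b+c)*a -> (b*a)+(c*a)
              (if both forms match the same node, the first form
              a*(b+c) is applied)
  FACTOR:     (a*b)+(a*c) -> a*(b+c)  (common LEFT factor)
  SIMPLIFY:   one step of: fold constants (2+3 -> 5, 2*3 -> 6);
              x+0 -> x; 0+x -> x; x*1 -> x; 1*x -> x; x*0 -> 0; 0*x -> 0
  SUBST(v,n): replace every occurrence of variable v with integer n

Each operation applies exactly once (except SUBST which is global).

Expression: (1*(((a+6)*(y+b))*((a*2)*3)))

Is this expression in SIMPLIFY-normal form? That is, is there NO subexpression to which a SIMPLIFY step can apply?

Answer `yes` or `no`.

Answer: no

Derivation:
Expression: (1*(((a+6)*(y+b))*((a*2)*3)))
Scanning for simplifiable subexpressions (pre-order)...
  at root: (1*(((a+6)*(y+b))*((a*2)*3))) (SIMPLIFIABLE)
  at R: (((a+6)*(y+b))*((a*2)*3)) (not simplifiable)
  at RL: ((a+6)*(y+b)) (not simplifiable)
  at RLL: (a+6) (not simplifiable)
  at RLR: (y+b) (not simplifiable)
  at RR: ((a*2)*3) (not simplifiable)
  at RRL: (a*2) (not simplifiable)
Found simplifiable subexpr at path root: (1*(((a+6)*(y+b))*((a*2)*3)))
One SIMPLIFY step would give: (((a+6)*(y+b))*((a*2)*3))
-> NOT in normal form.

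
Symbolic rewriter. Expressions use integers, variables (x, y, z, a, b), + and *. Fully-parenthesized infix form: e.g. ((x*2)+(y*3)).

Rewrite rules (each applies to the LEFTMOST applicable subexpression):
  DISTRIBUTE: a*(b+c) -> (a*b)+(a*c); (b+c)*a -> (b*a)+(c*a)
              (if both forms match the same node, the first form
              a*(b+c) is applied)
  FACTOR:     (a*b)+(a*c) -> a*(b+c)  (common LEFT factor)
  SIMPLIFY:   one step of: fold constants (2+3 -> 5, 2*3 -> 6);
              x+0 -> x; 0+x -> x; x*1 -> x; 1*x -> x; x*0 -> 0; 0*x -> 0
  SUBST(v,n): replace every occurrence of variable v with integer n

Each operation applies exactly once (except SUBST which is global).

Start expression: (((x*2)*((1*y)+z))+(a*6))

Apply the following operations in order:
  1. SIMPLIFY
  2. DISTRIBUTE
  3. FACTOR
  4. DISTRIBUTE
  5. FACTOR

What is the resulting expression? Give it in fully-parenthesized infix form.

Start: (((x*2)*((1*y)+z))+(a*6))
Apply SIMPLIFY at LRL (target: (1*y)): (((x*2)*((1*y)+z))+(a*6)) -> (((x*2)*(y+z))+(a*6))
Apply DISTRIBUTE at L (target: ((x*2)*(y+z))): (((x*2)*(y+z))+(a*6)) -> ((((x*2)*y)+((x*2)*z))+(a*6))
Apply FACTOR at L (target: (((x*2)*y)+((x*2)*z))): ((((x*2)*y)+((x*2)*z))+(a*6)) -> (((x*2)*(y+z))+(a*6))
Apply DISTRIBUTE at L (target: ((x*2)*(y+z))): (((x*2)*(y+z))+(a*6)) -> ((((x*2)*y)+((x*2)*z))+(a*6))
Apply FACTOR at L (target: (((x*2)*y)+((x*2)*z))): ((((x*2)*y)+((x*2)*z))+(a*6)) -> (((x*2)*(y+z))+(a*6))

Answer: (((x*2)*(y+z))+(a*6))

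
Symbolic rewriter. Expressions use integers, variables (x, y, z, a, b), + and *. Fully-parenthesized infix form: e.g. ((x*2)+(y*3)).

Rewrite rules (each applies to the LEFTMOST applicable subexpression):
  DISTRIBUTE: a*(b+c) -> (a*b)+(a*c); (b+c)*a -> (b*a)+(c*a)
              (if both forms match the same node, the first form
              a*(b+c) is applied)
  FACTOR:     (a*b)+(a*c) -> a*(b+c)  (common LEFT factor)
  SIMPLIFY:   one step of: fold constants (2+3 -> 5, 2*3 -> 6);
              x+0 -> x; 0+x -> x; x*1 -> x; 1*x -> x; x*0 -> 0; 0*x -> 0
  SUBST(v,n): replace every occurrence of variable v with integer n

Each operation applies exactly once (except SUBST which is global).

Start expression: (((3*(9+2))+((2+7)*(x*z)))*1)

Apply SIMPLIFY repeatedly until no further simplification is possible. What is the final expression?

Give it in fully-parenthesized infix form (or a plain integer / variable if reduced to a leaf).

Start: (((3*(9+2))+((2+7)*(x*z)))*1)
Step 1: at root: (((3*(9+2))+((2+7)*(x*z)))*1) -> ((3*(9+2))+((2+7)*(x*z))); overall: (((3*(9+2))+((2+7)*(x*z)))*1) -> ((3*(9+2))+((2+7)*(x*z)))
Step 2: at LR: (9+2) -> 11; overall: ((3*(9+2))+((2+7)*(x*z))) -> ((3*11)+((2+7)*(x*z)))
Step 3: at L: (3*11) -> 33; overall: ((3*11)+((2+7)*(x*z))) -> (33+((2+7)*(x*z)))
Step 4: at RL: (2+7) -> 9; overall: (33+((2+7)*(x*z))) -> (33+(9*(x*z)))
Fixed point: (33+(9*(x*z)))

Answer: (33+(9*(x*z)))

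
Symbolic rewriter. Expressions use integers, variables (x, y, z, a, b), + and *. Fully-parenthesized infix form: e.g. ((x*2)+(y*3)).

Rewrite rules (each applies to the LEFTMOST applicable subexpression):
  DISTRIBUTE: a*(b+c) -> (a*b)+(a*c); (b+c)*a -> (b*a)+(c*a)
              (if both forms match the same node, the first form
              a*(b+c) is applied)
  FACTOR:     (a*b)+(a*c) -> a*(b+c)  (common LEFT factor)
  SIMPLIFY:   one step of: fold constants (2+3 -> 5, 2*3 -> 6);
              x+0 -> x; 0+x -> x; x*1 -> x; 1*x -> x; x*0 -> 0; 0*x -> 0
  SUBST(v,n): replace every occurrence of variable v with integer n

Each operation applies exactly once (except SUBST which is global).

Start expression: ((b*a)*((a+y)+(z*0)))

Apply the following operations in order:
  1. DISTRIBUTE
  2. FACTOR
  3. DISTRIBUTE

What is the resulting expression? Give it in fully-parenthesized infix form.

Answer: (((b*a)*(a+y))+((b*a)*(z*0)))

Derivation:
Start: ((b*a)*((a+y)+(z*0)))
Apply DISTRIBUTE at root (target: ((b*a)*((a+y)+(z*0)))): ((b*a)*((a+y)+(z*0))) -> (((b*a)*(a+y))+((b*a)*(z*0)))
Apply FACTOR at root (target: (((b*a)*(a+y))+((b*a)*(z*0)))): (((b*a)*(a+y))+((b*a)*(z*0))) -> ((b*a)*((a+y)+(z*0)))
Apply DISTRIBUTE at root (target: ((b*a)*((a+y)+(z*0)))): ((b*a)*((a+y)+(z*0))) -> (((b*a)*(a+y))+((b*a)*(z*0)))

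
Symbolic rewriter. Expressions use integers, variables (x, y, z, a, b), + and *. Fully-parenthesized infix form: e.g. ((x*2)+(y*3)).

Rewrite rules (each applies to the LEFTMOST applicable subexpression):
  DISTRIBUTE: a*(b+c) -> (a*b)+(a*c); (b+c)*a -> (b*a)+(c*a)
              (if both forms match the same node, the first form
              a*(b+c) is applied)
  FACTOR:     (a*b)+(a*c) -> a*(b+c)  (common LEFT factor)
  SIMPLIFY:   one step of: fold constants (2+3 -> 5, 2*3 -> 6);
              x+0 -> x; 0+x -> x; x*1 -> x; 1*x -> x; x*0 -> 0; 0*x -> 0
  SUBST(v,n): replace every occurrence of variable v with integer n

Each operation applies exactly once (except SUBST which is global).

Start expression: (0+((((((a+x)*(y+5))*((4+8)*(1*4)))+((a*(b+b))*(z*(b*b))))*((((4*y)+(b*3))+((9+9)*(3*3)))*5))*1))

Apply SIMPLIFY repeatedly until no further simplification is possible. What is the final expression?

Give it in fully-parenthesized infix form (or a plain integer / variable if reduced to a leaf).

Start: (0+((((((a+x)*(y+5))*((4+8)*(1*4)))+((a*(b+b))*(z*(b*b))))*((((4*y)+(b*3))+((9+9)*(3*3)))*5))*1))
Step 1: at root: (0+((((((a+x)*(y+5))*((4+8)*(1*4)))+((a*(b+b))*(z*(b*b))))*((((4*y)+(b*3))+((9+9)*(3*3)))*5))*1)) -> ((((((a+x)*(y+5))*((4+8)*(1*4)))+((a*(b+b))*(z*(b*b))))*((((4*y)+(b*3))+((9+9)*(3*3)))*5))*1); overall: (0+((((((a+x)*(y+5))*((4+8)*(1*4)))+((a*(b+b))*(z*(b*b))))*((((4*y)+(b*3))+((9+9)*(3*3)))*5))*1)) -> ((((((a+x)*(y+5))*((4+8)*(1*4)))+((a*(b+b))*(z*(b*b))))*((((4*y)+(b*3))+((9+9)*(3*3)))*5))*1)
Step 2: at root: ((((((a+x)*(y+5))*((4+8)*(1*4)))+((a*(b+b))*(z*(b*b))))*((((4*y)+(b*3))+((9+9)*(3*3)))*5))*1) -> (((((a+x)*(y+5))*((4+8)*(1*4)))+((a*(b+b))*(z*(b*b))))*((((4*y)+(b*3))+((9+9)*(3*3)))*5)); overall: ((((((a+x)*(y+5))*((4+8)*(1*4)))+((a*(b+b))*(z*(b*b))))*((((4*y)+(b*3))+((9+9)*(3*3)))*5))*1) -> (((((a+x)*(y+5))*((4+8)*(1*4)))+((a*(b+b))*(z*(b*b))))*((((4*y)+(b*3))+((9+9)*(3*3)))*5))
Step 3: at LLRL: (4+8) -> 12; overall: (((((a+x)*(y+5))*((4+8)*(1*4)))+((a*(b+b))*(z*(b*b))))*((((4*y)+(b*3))+((9+9)*(3*3)))*5)) -> (((((a+x)*(y+5))*(12*(1*4)))+((a*(b+b))*(z*(b*b))))*((((4*y)+(b*3))+((9+9)*(3*3)))*5))
Step 4: at LLRR: (1*4) -> 4; overall: (((((a+x)*(y+5))*(12*(1*4)))+((a*(b+b))*(z*(b*b))))*((((4*y)+(b*3))+((9+9)*(3*3)))*5)) -> (((((a+x)*(y+5))*(12*4))+((a*(b+b))*(z*(b*b))))*((((4*y)+(b*3))+((9+9)*(3*3)))*5))
Step 5: at LLR: (12*4) -> 48; overall: (((((a+x)*(y+5))*(12*4))+((a*(b+b))*(z*(b*b))))*((((4*y)+(b*3))+((9+9)*(3*3)))*5)) -> (((((a+x)*(y+5))*48)+((a*(b+b))*(z*(b*b))))*((((4*y)+(b*3))+((9+9)*(3*3)))*5))
Step 6: at RLRL: (9+9) -> 18; overall: (((((a+x)*(y+5))*48)+((a*(b+b))*(z*(b*b))))*((((4*y)+(b*3))+((9+9)*(3*3)))*5)) -> (((((a+x)*(y+5))*48)+((a*(b+b))*(z*(b*b))))*((((4*y)+(b*3))+(18*(3*3)))*5))
Step 7: at RLRR: (3*3) -> 9; overall: (((((a+x)*(y+5))*48)+((a*(b+b))*(z*(b*b))))*((((4*y)+(b*3))+(18*(3*3)))*5)) -> (((((a+x)*(y+5))*48)+((a*(b+b))*(z*(b*b))))*((((4*y)+(b*3))+(18*9))*5))
Step 8: at RLR: (18*9) -> 162; overall: (((((a+x)*(y+5))*48)+((a*(b+b))*(z*(b*b))))*((((4*y)+(b*3))+(18*9))*5)) -> (((((a+x)*(y+5))*48)+((a*(b+b))*(z*(b*b))))*((((4*y)+(b*3))+162)*5))
Fixed point: (((((a+x)*(y+5))*48)+((a*(b+b))*(z*(b*b))))*((((4*y)+(b*3))+162)*5))

Answer: (((((a+x)*(y+5))*48)+((a*(b+b))*(z*(b*b))))*((((4*y)+(b*3))+162)*5))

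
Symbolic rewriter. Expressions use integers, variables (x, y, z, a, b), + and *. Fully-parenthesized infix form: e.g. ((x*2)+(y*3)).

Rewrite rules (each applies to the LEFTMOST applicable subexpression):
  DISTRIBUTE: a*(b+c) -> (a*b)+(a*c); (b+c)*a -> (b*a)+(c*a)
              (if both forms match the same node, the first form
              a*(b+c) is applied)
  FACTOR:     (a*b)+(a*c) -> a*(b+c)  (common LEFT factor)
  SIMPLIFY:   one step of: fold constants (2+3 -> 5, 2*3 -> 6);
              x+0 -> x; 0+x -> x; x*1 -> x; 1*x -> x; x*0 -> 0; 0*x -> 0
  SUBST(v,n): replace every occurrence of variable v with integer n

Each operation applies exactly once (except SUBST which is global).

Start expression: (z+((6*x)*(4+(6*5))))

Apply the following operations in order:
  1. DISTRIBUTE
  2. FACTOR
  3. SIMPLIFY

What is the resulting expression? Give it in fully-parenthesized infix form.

Start: (z+((6*x)*(4+(6*5))))
Apply DISTRIBUTE at R (target: ((6*x)*(4+(6*5)))): (z+((6*x)*(4+(6*5)))) -> (z+(((6*x)*4)+((6*x)*(6*5))))
Apply FACTOR at R (target: (((6*x)*4)+((6*x)*(6*5)))): (z+(((6*x)*4)+((6*x)*(6*5)))) -> (z+((6*x)*(4+(6*5))))
Apply SIMPLIFY at RRR (target: (6*5)): (z+((6*x)*(4+(6*5)))) -> (z+((6*x)*(4+30)))

Answer: (z+((6*x)*(4+30)))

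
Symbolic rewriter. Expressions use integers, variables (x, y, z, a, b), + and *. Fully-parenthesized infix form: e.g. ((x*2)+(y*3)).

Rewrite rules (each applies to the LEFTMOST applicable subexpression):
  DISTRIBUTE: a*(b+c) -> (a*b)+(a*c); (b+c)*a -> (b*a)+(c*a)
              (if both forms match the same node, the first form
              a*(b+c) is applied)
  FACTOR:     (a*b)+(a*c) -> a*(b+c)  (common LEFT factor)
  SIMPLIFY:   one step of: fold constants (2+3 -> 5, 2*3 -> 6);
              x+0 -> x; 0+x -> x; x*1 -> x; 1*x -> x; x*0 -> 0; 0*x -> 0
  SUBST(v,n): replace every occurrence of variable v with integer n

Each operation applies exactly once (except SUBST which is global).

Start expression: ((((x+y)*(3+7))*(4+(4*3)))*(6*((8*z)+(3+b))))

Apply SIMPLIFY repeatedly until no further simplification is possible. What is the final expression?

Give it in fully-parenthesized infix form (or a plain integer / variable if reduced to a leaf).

Answer: ((((x+y)*10)*16)*(6*((8*z)+(3+b))))

Derivation:
Start: ((((x+y)*(3+7))*(4+(4*3)))*(6*((8*z)+(3+b))))
Step 1: at LLR: (3+7) -> 10; overall: ((((x+y)*(3+7))*(4+(4*3)))*(6*((8*z)+(3+b)))) -> ((((x+y)*10)*(4+(4*3)))*(6*((8*z)+(3+b))))
Step 2: at LRR: (4*3) -> 12; overall: ((((x+y)*10)*(4+(4*3)))*(6*((8*z)+(3+b)))) -> ((((x+y)*10)*(4+12))*(6*((8*z)+(3+b))))
Step 3: at LR: (4+12) -> 16; overall: ((((x+y)*10)*(4+12))*(6*((8*z)+(3+b)))) -> ((((x+y)*10)*16)*(6*((8*z)+(3+b))))
Fixed point: ((((x+y)*10)*16)*(6*((8*z)+(3+b))))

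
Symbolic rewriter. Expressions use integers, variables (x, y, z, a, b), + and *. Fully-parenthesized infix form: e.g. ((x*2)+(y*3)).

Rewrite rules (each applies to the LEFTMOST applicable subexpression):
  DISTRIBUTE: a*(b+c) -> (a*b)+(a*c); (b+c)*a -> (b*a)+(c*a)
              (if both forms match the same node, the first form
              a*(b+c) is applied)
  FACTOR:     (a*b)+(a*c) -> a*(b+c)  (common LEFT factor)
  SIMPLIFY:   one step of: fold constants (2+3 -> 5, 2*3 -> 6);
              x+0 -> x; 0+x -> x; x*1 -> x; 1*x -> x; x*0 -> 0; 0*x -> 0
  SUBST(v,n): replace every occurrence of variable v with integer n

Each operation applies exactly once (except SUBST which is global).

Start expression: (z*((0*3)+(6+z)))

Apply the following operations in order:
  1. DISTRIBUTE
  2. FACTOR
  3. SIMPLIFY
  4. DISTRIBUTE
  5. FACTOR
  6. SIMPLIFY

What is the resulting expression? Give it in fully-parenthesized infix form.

Start: (z*((0*3)+(6+z)))
Apply DISTRIBUTE at root (target: (z*((0*3)+(6+z)))): (z*((0*3)+(6+z))) -> ((z*(0*3))+(z*(6+z)))
Apply FACTOR at root (target: ((z*(0*3))+(z*(6+z)))): ((z*(0*3))+(z*(6+z))) -> (z*((0*3)+(6+z)))
Apply SIMPLIFY at RL (target: (0*3)): (z*((0*3)+(6+z))) -> (z*(0+(6+z)))
Apply DISTRIBUTE at root (target: (z*(0+(6+z)))): (z*(0+(6+z))) -> ((z*0)+(z*(6+z)))
Apply FACTOR at root (target: ((z*0)+(z*(6+z)))): ((z*0)+(z*(6+z))) -> (z*(0+(6+z)))
Apply SIMPLIFY at R (target: (0+(6+z))): (z*(0+(6+z))) -> (z*(6+z))

Answer: (z*(6+z))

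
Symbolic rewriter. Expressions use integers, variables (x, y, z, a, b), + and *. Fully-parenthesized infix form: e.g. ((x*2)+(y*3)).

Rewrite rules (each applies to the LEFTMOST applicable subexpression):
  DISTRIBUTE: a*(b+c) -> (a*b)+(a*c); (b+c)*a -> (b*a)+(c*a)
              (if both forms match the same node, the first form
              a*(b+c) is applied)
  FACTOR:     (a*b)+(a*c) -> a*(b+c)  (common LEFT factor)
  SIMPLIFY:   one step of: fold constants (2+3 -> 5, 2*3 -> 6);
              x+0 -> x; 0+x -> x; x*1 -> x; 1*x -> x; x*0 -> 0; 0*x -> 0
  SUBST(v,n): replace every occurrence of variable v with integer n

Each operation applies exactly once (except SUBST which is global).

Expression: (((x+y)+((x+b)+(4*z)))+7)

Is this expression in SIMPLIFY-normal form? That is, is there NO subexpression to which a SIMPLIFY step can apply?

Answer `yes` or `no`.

Expression: (((x+y)+((x+b)+(4*z)))+7)
Scanning for simplifiable subexpressions (pre-order)...
  at root: (((x+y)+((x+b)+(4*z)))+7) (not simplifiable)
  at L: ((x+y)+((x+b)+(4*z))) (not simplifiable)
  at LL: (x+y) (not simplifiable)
  at LR: ((x+b)+(4*z)) (not simplifiable)
  at LRL: (x+b) (not simplifiable)
  at LRR: (4*z) (not simplifiable)
Result: no simplifiable subexpression found -> normal form.

Answer: yes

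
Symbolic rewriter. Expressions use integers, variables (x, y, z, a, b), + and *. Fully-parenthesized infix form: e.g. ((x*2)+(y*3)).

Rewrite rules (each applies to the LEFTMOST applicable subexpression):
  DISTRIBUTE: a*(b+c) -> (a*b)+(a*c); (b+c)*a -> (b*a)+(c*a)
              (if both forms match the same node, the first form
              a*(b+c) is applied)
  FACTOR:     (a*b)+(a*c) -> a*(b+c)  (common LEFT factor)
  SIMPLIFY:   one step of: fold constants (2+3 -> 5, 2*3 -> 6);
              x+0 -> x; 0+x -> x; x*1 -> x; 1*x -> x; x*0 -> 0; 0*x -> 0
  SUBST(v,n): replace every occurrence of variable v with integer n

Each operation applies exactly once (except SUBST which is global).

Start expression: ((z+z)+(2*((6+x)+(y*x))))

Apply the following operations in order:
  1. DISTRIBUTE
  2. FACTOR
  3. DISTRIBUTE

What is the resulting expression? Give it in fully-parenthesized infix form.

Start: ((z+z)+(2*((6+x)+(y*x))))
Apply DISTRIBUTE at R (target: (2*((6+x)+(y*x)))): ((z+z)+(2*((6+x)+(y*x)))) -> ((z+z)+((2*(6+x))+(2*(y*x))))
Apply FACTOR at R (target: ((2*(6+x))+(2*(y*x)))): ((z+z)+((2*(6+x))+(2*(y*x)))) -> ((z+z)+(2*((6+x)+(y*x))))
Apply DISTRIBUTE at R (target: (2*((6+x)+(y*x)))): ((z+z)+(2*((6+x)+(y*x)))) -> ((z+z)+((2*(6+x))+(2*(y*x))))

Answer: ((z+z)+((2*(6+x))+(2*(y*x))))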